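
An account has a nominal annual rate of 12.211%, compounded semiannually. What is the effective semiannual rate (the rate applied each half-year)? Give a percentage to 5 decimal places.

With a nominal annual rate compounded semiannually, the periodic rate is the nominal rate divided by 2.
i = 0.12211 / 2 = 0.0610550 = 6.10550%.

6.10550%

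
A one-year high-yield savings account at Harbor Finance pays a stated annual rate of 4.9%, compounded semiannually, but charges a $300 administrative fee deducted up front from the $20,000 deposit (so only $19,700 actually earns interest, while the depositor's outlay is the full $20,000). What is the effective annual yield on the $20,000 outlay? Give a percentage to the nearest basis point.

Value after one year: 19,700 × (1 + 0.049/2)^2 = 19,700 × 1.049600 = $20,677.12.
Effective yield on the $20,000 outlay: 20,677.12 / 20,000 − 1 = 0.033856 = 3.39%.

3.39%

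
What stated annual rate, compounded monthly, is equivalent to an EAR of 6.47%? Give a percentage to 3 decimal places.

6.286%

(1 + r/12)^12 − 1 = 0.0647, so 1 + r/12 = 1.0647^(1/12).
r/12 = 0.005238, so r = 0.062857 = 6.286%.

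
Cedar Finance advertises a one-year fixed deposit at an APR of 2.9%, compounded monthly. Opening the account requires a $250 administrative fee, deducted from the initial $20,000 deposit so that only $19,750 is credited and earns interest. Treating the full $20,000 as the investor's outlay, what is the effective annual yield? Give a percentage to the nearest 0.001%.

1.652%

Value after one year: 19,750 × (1 + 0.029/12)^12 = 19,750 × 1.029389 = $20,330.42.
Effective yield on the $20,000 outlay: 20,330.42 / 20,000 − 1 = 0.016521 = 1.652%.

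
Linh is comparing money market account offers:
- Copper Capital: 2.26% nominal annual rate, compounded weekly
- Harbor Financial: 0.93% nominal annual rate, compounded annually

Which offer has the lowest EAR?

Copper Capital: (1 + 0.0226/52)^52 − 1 = 2.285%
Harbor Financial: compounded annually, EAR = 0.930%
The lowest effective annual rate is Harbor Financial at 0.930%.

Harbor Financial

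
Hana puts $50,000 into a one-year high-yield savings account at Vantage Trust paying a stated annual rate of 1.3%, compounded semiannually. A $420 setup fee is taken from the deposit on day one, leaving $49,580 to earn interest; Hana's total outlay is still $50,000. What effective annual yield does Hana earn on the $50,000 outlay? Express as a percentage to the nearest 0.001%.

0.453%

Value after one year: 49,580 × (1 + 0.013/2)^2 = 49,580 × 1.013042 = $50,226.63.
Effective yield on the $50,000 outlay: 50,226.63 / 50,000 − 1 = 0.004533 = 0.453%.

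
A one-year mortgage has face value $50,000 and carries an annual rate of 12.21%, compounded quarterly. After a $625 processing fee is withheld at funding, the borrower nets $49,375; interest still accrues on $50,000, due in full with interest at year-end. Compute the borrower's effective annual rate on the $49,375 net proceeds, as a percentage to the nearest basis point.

14.21%

Amount owed after one year: 50,000 × (1 + 0.1221/4)^4 = 50,000 × 1.127805 = $56,390.26.
Effective rate on net proceeds: 56,390.26 / 49,375 − 1 = 0.142081 = 14.21%.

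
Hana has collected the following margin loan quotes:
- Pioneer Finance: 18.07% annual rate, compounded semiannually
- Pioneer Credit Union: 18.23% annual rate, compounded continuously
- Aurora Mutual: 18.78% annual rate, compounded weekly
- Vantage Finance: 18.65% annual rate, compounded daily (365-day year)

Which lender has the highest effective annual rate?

Aurora Mutual

Pioneer Finance: (1 + 0.1807/2)^2 − 1 = 18.886%
Pioneer Credit Union: e^0.1823 − 1 = 19.997%
Aurora Mutual: (1 + 0.1878/52)^52 − 1 = 20.618%
Vantage Finance: (1 + 0.1865/365)^365 − 1 = 20.497%
The highest effective annual rate is Aurora Mutual at 20.618%.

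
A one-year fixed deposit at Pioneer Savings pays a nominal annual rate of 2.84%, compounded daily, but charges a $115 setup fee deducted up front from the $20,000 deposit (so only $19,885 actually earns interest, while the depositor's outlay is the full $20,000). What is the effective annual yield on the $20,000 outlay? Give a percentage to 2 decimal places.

Value after one year: 19,885 × (1 + 0.0284/365)^365 = 19,885 × 1.028806 = $20,457.81.
Effective yield on the $20,000 outlay: 20,457.81 / 20,000 − 1 = 0.022890 = 2.29%.

2.29%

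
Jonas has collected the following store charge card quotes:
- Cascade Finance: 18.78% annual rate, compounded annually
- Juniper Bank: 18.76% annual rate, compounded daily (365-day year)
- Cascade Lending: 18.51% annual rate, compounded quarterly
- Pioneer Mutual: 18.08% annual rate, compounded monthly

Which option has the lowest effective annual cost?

Cascade Finance

Cascade Finance: compounded annually, EAR = 18.780%
Juniper Bank: (1 + 0.1876/365)^365 − 1 = 20.629%
Cascade Lending: (1 + 0.1851/4)^4 − 1 = 19.835%
Pioneer Mutual: (1 + 0.1808/12)^12 − 1 = 19.656%
The lowest effective annual rate is Cascade Finance at 18.780%.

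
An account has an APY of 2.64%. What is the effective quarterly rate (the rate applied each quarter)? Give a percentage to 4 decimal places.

The per-quarter rate i satisfies (1 + i)^4 = 1 + 0.0264.
i = 1.0264^(1/4) − 1 = 0.0065356 = 0.6536%.

0.6536%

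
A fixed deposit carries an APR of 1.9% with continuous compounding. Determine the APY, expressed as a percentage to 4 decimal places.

1.9182%

With continuous compounding, EAR = e^0.019 − 1.
e^0.019 = 1.019182, so EAR = 0.019182 = 1.9182%.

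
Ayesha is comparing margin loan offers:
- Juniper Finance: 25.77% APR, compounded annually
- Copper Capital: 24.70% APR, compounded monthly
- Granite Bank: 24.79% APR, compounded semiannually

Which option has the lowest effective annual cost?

Juniper Finance

Juniper Finance: compounded annually, EAR = 25.770%
Copper Capital: (1 + 0.2470/12)^12 − 1 = 27.697%
Granite Bank: (1 + 0.2479/2)^2 − 1 = 26.326%
The lowest effective annual rate is Juniper Finance at 25.770%.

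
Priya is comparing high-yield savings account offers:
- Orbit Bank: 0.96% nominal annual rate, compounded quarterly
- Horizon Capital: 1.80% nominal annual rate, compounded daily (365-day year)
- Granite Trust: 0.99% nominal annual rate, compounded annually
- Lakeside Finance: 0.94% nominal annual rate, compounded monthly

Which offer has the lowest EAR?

Lakeside Finance

Orbit Bank: (1 + 0.0096/4)^4 − 1 = 0.963%
Horizon Capital: (1 + 0.0180/365)^365 − 1 = 1.816%
Granite Trust: compounded annually, EAR = 0.990%
Lakeside Finance: (1 + 0.0094/12)^12 − 1 = 0.944%
The lowest effective annual rate is Lakeside Finance at 0.944%.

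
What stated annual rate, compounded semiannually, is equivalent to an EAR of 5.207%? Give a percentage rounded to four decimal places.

5.1409%

(1 + r/2)^2 − 1 = 0.05207, so 1 + r/2 = 1.05207^(1/2).
r/2 = 0.025705, so r = 0.051409 = 5.1409%.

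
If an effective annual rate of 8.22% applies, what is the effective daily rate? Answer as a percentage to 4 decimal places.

0.0216%

The per-day rate i satisfies (1 + i)^365 = 1 + 0.0822.
i = 1.0822^(1/365) − 1 = 0.0002165 = 0.0216%.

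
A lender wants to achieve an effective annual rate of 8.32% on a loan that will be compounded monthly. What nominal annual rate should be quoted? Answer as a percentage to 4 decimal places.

8.0186%

(1 + r/12)^12 − 1 = 0.0832, so 1 + r/12 = 1.0832^(1/12).
r/12 = 0.006682, so r = 0.080186 = 8.0186%.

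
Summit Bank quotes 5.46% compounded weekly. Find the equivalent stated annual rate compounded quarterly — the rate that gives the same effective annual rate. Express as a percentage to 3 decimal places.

5.495%

EAR = (1 + 0.0546/52)^52 − 1 = 0.056088.
Solve (1 + r/4)^4 = 1.056088: r/4 = 1.056088^(1/4) − 1 = 0.013736, so r = 0.054945 = 5.495%.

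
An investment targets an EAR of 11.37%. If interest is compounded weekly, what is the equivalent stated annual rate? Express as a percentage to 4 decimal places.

(1 + r/52)^52 − 1 = 0.1137, so 1 + r/52 = 1.1137^(1/52).
r/52 = 0.002073, so r = 0.107799 = 10.7799%.

10.7799%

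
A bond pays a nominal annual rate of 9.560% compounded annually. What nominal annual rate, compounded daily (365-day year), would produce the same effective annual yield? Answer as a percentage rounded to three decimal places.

Compounded annually, EAR = nominal = 0.095600.
Solve (1 + r/365)^365 = 1.095600: r/365 = 1.095600^(1/365) − 1 = 0.000250, so r = 0.091314 = 9.131%.

9.131%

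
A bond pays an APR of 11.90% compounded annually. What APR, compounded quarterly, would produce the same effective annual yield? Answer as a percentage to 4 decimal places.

11.4031%

Compounded annually, EAR = nominal = 0.119000.
Solve (1 + r/4)^4 = 1.119000: r/4 = 1.119000^(1/4) − 1 = 0.028508, so r = 0.114031 = 11.4031%.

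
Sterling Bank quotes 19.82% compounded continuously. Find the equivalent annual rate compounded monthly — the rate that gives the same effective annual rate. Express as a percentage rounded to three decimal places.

EAR under continuous compounding: e^0.1982 − 1 = 0.219206.
Solve (1 + r/12)^12 = 1.219206: r/12 = 1.219206^(1/12) − 1 = 0.016654, so r = 0.199846 = 19.985%.

19.985%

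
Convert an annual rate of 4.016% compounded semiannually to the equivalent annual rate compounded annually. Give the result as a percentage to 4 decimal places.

EAR = (1 + 0.04016/2)^2 − 1 = 0.040563.
Compounded annually, the equivalent nominal rate is the EAR itself: 4.0563%.

4.0563%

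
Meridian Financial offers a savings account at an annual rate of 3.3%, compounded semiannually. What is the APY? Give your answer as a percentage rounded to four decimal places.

3.3272%

EAR = (1 + 0.033/2)^2 − 1.
= (1 + 0.016500)^2 − 1 = 1.033272 − 1 = 3.3272%.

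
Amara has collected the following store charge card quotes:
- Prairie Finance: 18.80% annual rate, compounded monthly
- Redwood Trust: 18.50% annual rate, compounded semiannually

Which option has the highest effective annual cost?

Prairie Finance: (1 + 0.1880/12)^12 − 1 = 20.508%
Redwood Trust: (1 + 0.1850/2)^2 − 1 = 19.356%
The highest effective annual rate is Prairie Finance at 20.508%.

Prairie Finance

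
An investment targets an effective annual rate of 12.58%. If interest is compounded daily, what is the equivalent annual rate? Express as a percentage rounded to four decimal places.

11.8513%

(1 + r/365)^365 − 1 = 0.1258, so 1 + r/365 = 1.1258^(1/365).
r/365 = 0.000325, so r = 0.118513 = 11.8513%.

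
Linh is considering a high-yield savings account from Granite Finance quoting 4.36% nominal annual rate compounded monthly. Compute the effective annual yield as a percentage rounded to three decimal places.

4.448%

EAR = (1 + 0.0436/12)^12 − 1.
= (1 + 0.003633)^12 − 1 = 1.044482 − 1 = 4.448%.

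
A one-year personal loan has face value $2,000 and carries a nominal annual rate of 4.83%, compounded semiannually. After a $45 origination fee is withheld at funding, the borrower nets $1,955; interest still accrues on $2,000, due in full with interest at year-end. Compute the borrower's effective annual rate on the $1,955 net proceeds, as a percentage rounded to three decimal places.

7.303%

Amount owed after one year: 2,000 × (1 + 0.0483/2)^2 = 2,000 × 1.048883 = $2,097.77.
Effective rate on net proceeds: 2,097.77 / 1,955 − 1 = 0.073026 = 7.303%.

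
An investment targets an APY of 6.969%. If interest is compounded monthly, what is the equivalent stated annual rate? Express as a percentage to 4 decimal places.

(1 + r/12)^12 − 1 = 0.06969, so 1 + r/12 = 1.06969^(1/12).
r/12 = 0.005630, so r = 0.067558 = 6.7558%.

6.7558%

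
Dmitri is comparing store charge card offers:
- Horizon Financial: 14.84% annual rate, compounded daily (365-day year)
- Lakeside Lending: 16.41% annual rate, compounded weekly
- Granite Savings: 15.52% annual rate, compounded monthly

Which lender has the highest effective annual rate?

Horizon Financial: (1 + 0.1484/365)^365 − 1 = 15.994%
Lakeside Lending: (1 + 0.1641/52)^52 − 1 = 17.803%
Granite Savings: (1 + 0.1552/12)^12 − 1 = 16.673%
The highest effective annual rate is Lakeside Lending at 17.803%.

Lakeside Lending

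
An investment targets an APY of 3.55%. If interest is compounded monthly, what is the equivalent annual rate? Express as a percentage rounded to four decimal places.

(1 + r/12)^12 − 1 = 0.0355, so 1 + r/12 = 1.0355^(1/12).
r/12 = 0.002911, so r = 0.034935 = 3.4935%.

3.4935%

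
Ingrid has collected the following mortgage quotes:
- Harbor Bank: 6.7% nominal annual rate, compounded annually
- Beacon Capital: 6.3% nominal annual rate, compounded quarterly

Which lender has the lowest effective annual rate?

Beacon Capital

Harbor Bank: compounded annually, EAR = 6.700%
Beacon Capital: (1 + 0.063/4)^4 − 1 = 6.450%
The lowest effective annual rate is Beacon Capital at 6.450%.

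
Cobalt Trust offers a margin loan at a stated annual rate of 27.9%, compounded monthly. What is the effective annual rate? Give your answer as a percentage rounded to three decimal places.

EAR = (1 + 0.279/12)^12 − 1.
= (1 + 0.023250)^12 − 1 = 1.317592 − 1 = 31.759%.

31.759%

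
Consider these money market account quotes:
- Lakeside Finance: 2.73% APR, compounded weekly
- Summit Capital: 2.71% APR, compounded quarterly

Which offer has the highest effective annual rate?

Lakeside Finance: (1 + 0.0273/52)^52 − 1 = 2.767%
Summit Capital: (1 + 0.0271/4)^4 − 1 = 2.738%
The highest effective annual rate is Lakeside Finance at 2.767%.

Lakeside Finance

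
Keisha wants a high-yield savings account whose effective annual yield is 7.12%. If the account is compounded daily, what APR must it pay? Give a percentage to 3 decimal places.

6.879%

(1 + r/365)^365 − 1 = 0.0712, so 1 + r/365 = 1.0712^(1/365).
r/365 = 0.000188, so r = 0.068786 = 6.879%.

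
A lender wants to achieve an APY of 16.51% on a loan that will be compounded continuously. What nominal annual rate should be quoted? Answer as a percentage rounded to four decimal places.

15.2807%

Continuous: nominal r satisfies e^r − 1 = 0.1651.
r = ln(1 + 0.1651) = ln(1.1651) = 0.152807 = 15.2807%.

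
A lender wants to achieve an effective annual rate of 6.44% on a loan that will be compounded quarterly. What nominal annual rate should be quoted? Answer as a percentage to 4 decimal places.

(1 + r/4)^4 − 1 = 0.0644, so 1 + r/4 = 1.0644^(1/4).
r/4 = 0.015725, so r = 0.062901 = 6.2901%.

6.2901%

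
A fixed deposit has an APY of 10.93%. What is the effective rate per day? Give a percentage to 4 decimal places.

The per-day rate i satisfies (1 + i)^365 = 1 + 0.1093.
i = 1.1093^(1/365) − 1 = 0.0002842 = 0.0284%.

0.0284%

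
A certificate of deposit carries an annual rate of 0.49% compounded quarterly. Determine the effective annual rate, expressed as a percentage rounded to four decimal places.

0.4909%

EAR = (1 + 0.0049/4)^4 − 1.
= 1.004909 − 1 = 0.4909%.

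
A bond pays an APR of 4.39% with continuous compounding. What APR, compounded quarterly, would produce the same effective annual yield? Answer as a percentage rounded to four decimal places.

EAR under continuous compounding: e^0.0439 − 1 = 0.044878.
Solve (1 + r/4)^4 = 1.044878: r/4 = 1.044878^(1/4) − 1 = 0.011035, so r = 0.044142 = 4.4142%.

4.4142%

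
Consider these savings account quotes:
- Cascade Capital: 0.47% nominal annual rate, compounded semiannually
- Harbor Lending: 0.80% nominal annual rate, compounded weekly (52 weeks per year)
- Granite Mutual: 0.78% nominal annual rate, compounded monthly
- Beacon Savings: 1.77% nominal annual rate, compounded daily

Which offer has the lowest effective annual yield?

Cascade Capital: (1 + 0.0047/2)^2 − 1 = 0.471%
Harbor Lending: (1 + 0.0080/52)^52 − 1 = 0.803%
Granite Mutual: (1 + 0.0078/12)^12 − 1 = 0.783%
Beacon Savings: (1 + 0.0177/365)^365 − 1 = 1.786%
The lowest effective annual rate is Cascade Capital at 0.471%.

Cascade Capital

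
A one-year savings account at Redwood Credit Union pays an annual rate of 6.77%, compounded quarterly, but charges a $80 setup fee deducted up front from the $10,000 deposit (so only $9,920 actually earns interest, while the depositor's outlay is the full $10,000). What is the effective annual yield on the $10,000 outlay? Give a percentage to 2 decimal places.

Value after one year: 9,920 × (1 + 0.0677/4)^4 = 9,920 × 1.069438 = $10,608.83.
Effective yield on the $10,000 outlay: 10,608.83 / 10,000 − 1 = 0.060883 = 6.09%.

6.09%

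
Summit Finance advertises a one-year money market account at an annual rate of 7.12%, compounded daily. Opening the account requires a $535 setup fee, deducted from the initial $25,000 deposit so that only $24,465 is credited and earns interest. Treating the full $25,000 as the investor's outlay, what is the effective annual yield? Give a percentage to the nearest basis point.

5.08%

Value after one year: 24,465 × (1 + 0.0712/365)^365 = 24,465 × 1.073789 = $26,270.24.
Effective yield on the $25,000 outlay: 26,270.24 / 25,000 − 1 = 0.050809 = 5.08%.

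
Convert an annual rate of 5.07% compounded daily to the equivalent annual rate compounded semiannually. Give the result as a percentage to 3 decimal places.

EAR = (1 + 0.0507/365)^365 − 1 = 0.052004.
Solve (1 + r/2)^2 = 1.052004: r/2 = 1.052004^(1/2) − 1 = 0.025672, so r = 0.051344 = 5.134%.

5.134%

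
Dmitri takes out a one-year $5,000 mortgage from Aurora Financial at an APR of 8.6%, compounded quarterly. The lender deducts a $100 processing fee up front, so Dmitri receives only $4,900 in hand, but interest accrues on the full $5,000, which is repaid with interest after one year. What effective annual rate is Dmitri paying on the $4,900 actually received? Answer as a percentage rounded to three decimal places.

11.103%

Amount owed after one year: 5,000 × (1 + 0.086/4)^4 = 5,000 × 1.088813 = $5,444.07.
Effective rate on net proceeds: 5,444.07 / 4,900 − 1 = 0.111034 = 11.103%.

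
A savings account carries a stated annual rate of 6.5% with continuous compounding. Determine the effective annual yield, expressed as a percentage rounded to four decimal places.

With continuous compounding, EAR = e^0.065 − 1.
e^0.065 = 1.067159, so EAR = 0.067159 = 6.7159%.

6.7159%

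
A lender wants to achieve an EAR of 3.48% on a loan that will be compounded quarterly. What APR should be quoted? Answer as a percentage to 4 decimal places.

3.4355%

(1 + r/4)^4 − 1 = 0.0348, so 1 + r/4 = 1.0348^(1/4).
r/4 = 0.008589, so r = 0.034355 = 3.4355%.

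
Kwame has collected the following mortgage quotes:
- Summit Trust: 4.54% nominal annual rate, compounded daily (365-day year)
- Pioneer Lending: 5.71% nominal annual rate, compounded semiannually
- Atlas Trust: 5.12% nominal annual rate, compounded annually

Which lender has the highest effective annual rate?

Summit Trust: (1 + 0.0454/365)^365 − 1 = 4.644%
Pioneer Lending: (1 + 0.0571/2)^2 − 1 = 5.792%
Atlas Trust: compounded annually, EAR = 5.120%
The highest effective annual rate is Pioneer Lending at 5.792%.

Pioneer Lending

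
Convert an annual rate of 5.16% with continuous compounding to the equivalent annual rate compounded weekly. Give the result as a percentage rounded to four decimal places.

5.1626%

EAR under continuous compounding: e^0.0516 − 1 = 0.052954.
Solve (1 + r/52)^52 = 1.052954: r/52 = 1.052954^(1/52) − 1 = 0.000993, so r = 0.051626 = 5.1626%.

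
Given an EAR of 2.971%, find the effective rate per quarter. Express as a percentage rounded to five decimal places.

The per-quarter rate i satisfies (1 + i)^4 = 1 + 0.02971.
i = 1.02971^(1/4) − 1 = 0.0073462 = 0.73462%.

0.73462%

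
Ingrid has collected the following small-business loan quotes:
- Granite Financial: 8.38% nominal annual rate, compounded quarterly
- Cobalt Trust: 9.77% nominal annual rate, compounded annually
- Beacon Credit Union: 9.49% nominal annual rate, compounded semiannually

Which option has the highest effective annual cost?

Cobalt Trust

Granite Financial: (1 + 0.0838/4)^4 − 1 = 8.647%
Cobalt Trust: compounded annually, EAR = 9.770%
Beacon Credit Union: (1 + 0.0949/2)^2 − 1 = 9.715%
The highest effective annual rate is Cobalt Trust at 9.770%.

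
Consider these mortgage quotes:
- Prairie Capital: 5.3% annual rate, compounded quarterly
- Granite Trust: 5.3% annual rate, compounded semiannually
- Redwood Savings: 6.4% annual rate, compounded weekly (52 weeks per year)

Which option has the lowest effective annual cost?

Prairie Capital: (1 + 0.053/4)^4 − 1 = 5.406%
Granite Trust: (1 + 0.053/2)^2 − 1 = 5.370%
Redwood Savings: (1 + 0.064/52)^52 − 1 = 6.605%
The lowest effective annual rate is Granite Trust at 5.370%.

Granite Trust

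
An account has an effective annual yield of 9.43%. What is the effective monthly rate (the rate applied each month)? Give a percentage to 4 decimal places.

0.7538%

The per-month rate i satisfies (1 + i)^12 = 1 + 0.0943.
i = 1.0943^(1/12) − 1 = 0.0075378 = 0.7538%.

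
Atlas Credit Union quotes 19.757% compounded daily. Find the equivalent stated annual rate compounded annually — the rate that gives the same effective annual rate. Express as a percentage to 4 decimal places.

EAR = (1 + 0.19757/365)^365 − 1 = 0.218373.
Compounded annually, the equivalent nominal rate is the EAR itself: 21.8373%.

21.8373%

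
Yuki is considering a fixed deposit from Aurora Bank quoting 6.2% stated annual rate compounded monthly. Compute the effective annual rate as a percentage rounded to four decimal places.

EAR = (1 + 0.062/12)^12 − 1.
= (1 + 0.005167)^12 − 1 = 1.063793 − 1 = 6.3793%.

6.3793%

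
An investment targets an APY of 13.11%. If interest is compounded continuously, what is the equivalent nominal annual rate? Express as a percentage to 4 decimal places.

Continuous: nominal r satisfies e^r − 1 = 0.1311.
r = ln(1 + 0.1311) = ln(1.1311) = 0.123191 = 12.3191%.

12.3191%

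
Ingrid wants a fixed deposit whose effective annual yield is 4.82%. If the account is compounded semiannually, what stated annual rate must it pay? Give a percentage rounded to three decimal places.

(1 + r/2)^2 − 1 = 0.0482, so 1 + r/2 = 1.0482^(1/2).
r/2 = 0.023816, so r = 0.047633 = 4.763%.

4.763%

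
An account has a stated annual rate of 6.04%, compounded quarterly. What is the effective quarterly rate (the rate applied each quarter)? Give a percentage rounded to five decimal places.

With a nominal annual rate compounded quarterly, the periodic rate is the nominal rate divided by 4.
i = 0.0604 / 4 = 0.0151000 = 1.51000%.

1.51000%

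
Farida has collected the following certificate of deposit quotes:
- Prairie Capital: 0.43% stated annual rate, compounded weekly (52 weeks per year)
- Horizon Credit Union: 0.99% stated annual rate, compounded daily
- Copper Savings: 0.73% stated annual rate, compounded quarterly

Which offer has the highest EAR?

Prairie Capital: (1 + 0.0043/52)^52 − 1 = 0.431%
Horizon Credit Union: (1 + 0.0099/365)^365 − 1 = 0.995%
Copper Savings: (1 + 0.0073/4)^4 − 1 = 0.732%
The highest effective annual rate is Horizon Credit Union at 0.995%.

Horizon Credit Union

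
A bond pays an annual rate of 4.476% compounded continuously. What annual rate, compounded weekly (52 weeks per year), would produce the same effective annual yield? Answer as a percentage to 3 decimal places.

EAR under continuous compounding: e^0.04476 − 1 = 0.045777.
Solve (1 + r/52)^52 = 1.045777: r/52 = 1.045777^(1/52) − 1 = 0.000861, so r = 0.044779 = 4.478%.

4.478%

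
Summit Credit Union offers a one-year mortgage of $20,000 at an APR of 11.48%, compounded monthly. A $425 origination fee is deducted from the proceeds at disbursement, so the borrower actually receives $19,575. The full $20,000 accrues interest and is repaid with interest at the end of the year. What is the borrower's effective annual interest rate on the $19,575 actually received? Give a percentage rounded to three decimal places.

14.538%

Amount owed after one year: 20,000 × (1 + 0.1148/12)^12 = 20,000 × 1.121037 = $22,420.74.
Effective rate on net proceeds: 22,420.74 / 19,575 − 1 = 0.145376 = 14.538%.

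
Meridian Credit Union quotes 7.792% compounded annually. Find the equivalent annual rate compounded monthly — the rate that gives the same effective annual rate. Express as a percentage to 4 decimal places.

7.5268%

Compounded annually, EAR = nominal = 0.077920.
Solve (1 + r/12)^12 = 1.077920: r/12 = 1.077920^(1/12) − 1 = 0.006272, so r = 0.075268 = 7.5268%.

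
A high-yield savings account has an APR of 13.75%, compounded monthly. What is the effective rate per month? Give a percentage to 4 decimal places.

With a nominal annual rate compounded monthly, the periodic rate is the nominal rate divided by 12.
i = 0.1375 / 12 = 0.0114583 = 1.1458%.

1.1458%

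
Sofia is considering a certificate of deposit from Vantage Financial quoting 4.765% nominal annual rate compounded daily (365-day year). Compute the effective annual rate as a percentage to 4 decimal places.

4.8800%

EAR = (1 + 0.04765/365)^365 − 1.
= (1 + 0.000131)^365 − 1 = 1.048800 − 1 = 4.8800%.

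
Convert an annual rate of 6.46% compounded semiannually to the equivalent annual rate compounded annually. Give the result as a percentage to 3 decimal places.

6.564%

EAR = (1 + 0.0646/2)^2 − 1 = 0.065643.
Compounded annually, the equivalent nominal rate is the EAR itself: 6.564%.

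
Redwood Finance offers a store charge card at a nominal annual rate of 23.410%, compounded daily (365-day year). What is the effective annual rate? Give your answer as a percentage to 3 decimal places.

26.368%

EAR = (1 + 0.23410/365)^365 − 1.
= (1 + 0.000641)^365 − 1 = 1.263676 − 1 = 26.368%.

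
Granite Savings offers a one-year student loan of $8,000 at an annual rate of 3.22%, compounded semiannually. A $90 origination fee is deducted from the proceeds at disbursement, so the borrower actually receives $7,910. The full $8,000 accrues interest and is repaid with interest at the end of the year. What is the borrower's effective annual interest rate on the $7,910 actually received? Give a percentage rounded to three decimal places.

4.421%

Amount owed after one year: 8,000 × (1 + 0.0322/2)^2 = 8,000 × 1.032459 = $8,259.67.
Effective rate on net proceeds: 8,259.67 / 7,910 − 1 = 0.044207 = 4.421%.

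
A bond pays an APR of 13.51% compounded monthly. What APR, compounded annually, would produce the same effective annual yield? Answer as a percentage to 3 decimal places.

14.379%

EAR = (1 + 0.1351/12)^12 − 1 = 0.143788.
Compounded annually, the equivalent nominal rate is the EAR itself: 14.379%.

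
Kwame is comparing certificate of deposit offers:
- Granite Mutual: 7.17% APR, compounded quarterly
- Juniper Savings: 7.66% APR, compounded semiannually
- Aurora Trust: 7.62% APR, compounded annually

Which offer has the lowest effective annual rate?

Granite Mutual

Granite Mutual: (1 + 0.0717/4)^4 − 1 = 7.365%
Juniper Savings: (1 + 0.0766/2)^2 − 1 = 7.807%
Aurora Trust: compounded annually, EAR = 7.620%
The lowest effective annual rate is Granite Mutual at 7.365%.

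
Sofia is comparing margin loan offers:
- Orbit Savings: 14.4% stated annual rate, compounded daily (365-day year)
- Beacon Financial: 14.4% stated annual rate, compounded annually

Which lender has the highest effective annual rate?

Orbit Savings: (1 + 0.144/365)^365 − 1 = 15.485%
Beacon Financial: compounded annually, EAR = 14.400%
The highest effective annual rate is Orbit Savings at 15.485%.

Orbit Savings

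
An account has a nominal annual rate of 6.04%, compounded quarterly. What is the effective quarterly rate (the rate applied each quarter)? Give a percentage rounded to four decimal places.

With a nominal annual rate compounded quarterly, the periodic rate is the nominal rate divided by 4.
i = 0.0604 / 4 = 0.0151000 = 1.5100%.

1.5100%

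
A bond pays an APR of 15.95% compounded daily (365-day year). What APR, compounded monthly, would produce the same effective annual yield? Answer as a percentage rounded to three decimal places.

EAR = (1 + 0.1595/365)^365 − 1 = 0.172883.
Solve (1 + r/12)^12 = 1.172883: r/12 = 1.172883^(1/12) − 1 = 0.013377, so r = 0.160529 = 16.053%.

16.053%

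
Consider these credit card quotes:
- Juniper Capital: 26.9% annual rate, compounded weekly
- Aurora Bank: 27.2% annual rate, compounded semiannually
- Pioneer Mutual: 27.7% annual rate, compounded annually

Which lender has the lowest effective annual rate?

Pioneer Mutual

Juniper Capital: (1 + 0.269/52)^52 − 1 = 30.775%
Aurora Bank: (1 + 0.272/2)^2 − 1 = 29.050%
Pioneer Mutual: compounded annually, EAR = 27.700%
The lowest effective annual rate is Pioneer Mutual at 27.700%.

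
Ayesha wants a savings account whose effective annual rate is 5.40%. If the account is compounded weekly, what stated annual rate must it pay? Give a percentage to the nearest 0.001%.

(1 + r/52)^52 − 1 = 0.0540, so 1 + r/52 = 1.0540^(1/52).
r/52 = 0.001012, so r = 0.052619 = 5.262%.

5.262%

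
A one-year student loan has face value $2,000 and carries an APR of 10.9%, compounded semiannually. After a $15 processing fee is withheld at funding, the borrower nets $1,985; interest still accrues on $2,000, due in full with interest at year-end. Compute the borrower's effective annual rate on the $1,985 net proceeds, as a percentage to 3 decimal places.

Amount owed after one year: 2,000 × (1 + 0.109/2)^2 = 2,000 × 1.111970 = $2,223.94.
Effective rate on net proceeds: 2,223.94 / 1,985 − 1 = 0.120373 = 12.037%.

12.037%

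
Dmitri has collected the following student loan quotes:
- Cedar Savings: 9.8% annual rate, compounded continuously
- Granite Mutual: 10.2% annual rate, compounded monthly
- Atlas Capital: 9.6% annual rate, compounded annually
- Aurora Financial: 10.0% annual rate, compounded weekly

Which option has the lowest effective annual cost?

Cedar Savings: e^0.098 − 1 = 10.296%
Granite Mutual: (1 + 0.102/12)^12 − 1 = 10.691%
Atlas Capital: compounded annually, EAR = 9.600%
Aurora Financial: (1 + 0.100/52)^52 − 1 = 10.506%
The lowest effective annual rate is Atlas Capital at 9.600%.

Atlas Capital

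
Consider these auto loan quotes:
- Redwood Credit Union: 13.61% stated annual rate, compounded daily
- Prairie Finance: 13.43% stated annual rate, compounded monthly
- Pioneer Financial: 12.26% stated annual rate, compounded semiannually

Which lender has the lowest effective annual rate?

Pioneer Financial

Redwood Credit Union: (1 + 0.1361/365)^365 − 1 = 14.577%
Prairie Finance: (1 + 0.1343/12)^12 − 1 = 14.288%
Pioneer Financial: (1 + 0.1226/2)^2 − 1 = 12.636%
The lowest effective annual rate is Pioneer Financial at 12.636%.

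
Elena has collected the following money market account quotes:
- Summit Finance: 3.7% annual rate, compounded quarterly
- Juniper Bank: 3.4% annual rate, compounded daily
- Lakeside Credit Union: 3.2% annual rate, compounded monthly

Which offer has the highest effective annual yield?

Summit Finance: (1 + 0.037/4)^4 − 1 = 3.752%
Juniper Bank: (1 + 0.034/365)^365 − 1 = 3.458%
Lakeside Credit Union: (1 + 0.032/12)^12 − 1 = 3.247%
The highest effective annual rate is Summit Finance at 3.752%.

Summit Finance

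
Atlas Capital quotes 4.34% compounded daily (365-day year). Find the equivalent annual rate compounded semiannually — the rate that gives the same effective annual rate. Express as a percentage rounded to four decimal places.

EAR = (1 + 0.0434/365)^365 − 1 = 0.044353.
Solve (1 + r/2)^2 = 1.044353: r/2 = 1.044353^(1/2) − 1 = 0.021936, so r = 0.043872 = 4.3872%.

4.3872%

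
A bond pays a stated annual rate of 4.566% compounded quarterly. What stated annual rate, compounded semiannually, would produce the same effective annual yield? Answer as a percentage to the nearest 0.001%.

EAR = (1 + 0.04566/4)^4 − 1 = 0.046448.
Solve (1 + r/2)^2 = 1.046448: r/2 = 1.046448^(1/2) − 1 = 0.022960, so r = 0.045921 = 4.592%.

4.592%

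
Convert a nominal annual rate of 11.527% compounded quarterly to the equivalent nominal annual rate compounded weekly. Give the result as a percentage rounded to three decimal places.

EAR = (1 + 0.11527/4)^4 − 1 = 0.120349.
Solve (1 + r/52)^52 = 1.120349: r/52 = 1.120349^(1/52) − 1 = 0.002188, so r = 0.113765 = 11.376%.

11.376%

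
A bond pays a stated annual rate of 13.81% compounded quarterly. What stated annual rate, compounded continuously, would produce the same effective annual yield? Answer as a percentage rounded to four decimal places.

13.5770%

EAR = (1 + 0.1381/4)^4 − 1 = 0.145418.
Equivalent continuous rate: r = ln(1 + 0.145418) = 0.135770 = 13.5770%.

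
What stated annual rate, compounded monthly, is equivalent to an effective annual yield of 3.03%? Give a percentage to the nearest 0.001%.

(1 + r/12)^12 − 1 = 0.0303, so 1 + r/12 = 1.0303^(1/12).
r/12 = 0.002491, so r = 0.029887 = 2.989%.

2.989%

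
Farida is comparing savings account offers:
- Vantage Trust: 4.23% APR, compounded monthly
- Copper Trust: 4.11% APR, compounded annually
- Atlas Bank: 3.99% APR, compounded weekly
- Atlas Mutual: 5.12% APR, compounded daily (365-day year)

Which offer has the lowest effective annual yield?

Vantage Trust: (1 + 0.0423/12)^12 − 1 = 4.313%
Copper Trust: compounded annually, EAR = 4.110%
Atlas Bank: (1 + 0.0399/52)^52 − 1 = 4.069%
Atlas Mutual: (1 + 0.0512/365)^365 − 1 = 5.253%
The lowest effective annual rate is Atlas Bank at 4.069%.

Atlas Bank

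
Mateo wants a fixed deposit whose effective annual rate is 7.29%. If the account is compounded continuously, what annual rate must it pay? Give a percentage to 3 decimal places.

Continuous: nominal r satisfies e^r − 1 = 0.0729.
r = ln(1 + 0.0729) = ln(1.0729) = 0.070365 = 7.037%.

7.037%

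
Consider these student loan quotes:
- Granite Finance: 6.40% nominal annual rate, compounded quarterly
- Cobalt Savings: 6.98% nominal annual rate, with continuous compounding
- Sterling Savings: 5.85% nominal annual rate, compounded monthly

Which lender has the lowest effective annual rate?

Granite Finance: (1 + 0.0640/4)^4 − 1 = 6.555%
Cobalt Savings: e^0.0698 − 1 = 7.229%
Sterling Savings: (1 + 0.0585/12)^12 − 1 = 6.009%
The lowest effective annual rate is Sterling Savings at 6.009%.

Sterling Savings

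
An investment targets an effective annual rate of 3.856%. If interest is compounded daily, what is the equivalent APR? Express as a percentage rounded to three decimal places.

(1 + r/365)^365 − 1 = 0.03856, so 1 + r/365 = 1.03856^(1/365).
r/365 = 0.000104, so r = 0.037837 = 3.784%.

3.784%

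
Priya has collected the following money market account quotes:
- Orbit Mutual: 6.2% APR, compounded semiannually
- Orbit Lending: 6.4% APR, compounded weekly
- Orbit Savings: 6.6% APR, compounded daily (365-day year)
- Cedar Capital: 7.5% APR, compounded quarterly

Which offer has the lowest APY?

Orbit Mutual: (1 + 0.062/2)^2 − 1 = 6.296%
Orbit Lending: (1 + 0.064/52)^52 − 1 = 6.605%
Orbit Savings: (1 + 0.066/365)^365 − 1 = 6.822%
Cedar Capital: (1 + 0.075/4)^4 − 1 = 7.714%
The lowest effective annual rate is Orbit Mutual at 6.296%.

Orbit Mutual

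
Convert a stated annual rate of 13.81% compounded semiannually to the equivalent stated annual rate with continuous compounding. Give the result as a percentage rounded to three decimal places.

13.354%

EAR = (1 + 0.1381/2)^2 − 1 = 0.142868.
Equivalent continuous rate: r = ln(1 + 0.142868) = 0.133541 = 13.354%.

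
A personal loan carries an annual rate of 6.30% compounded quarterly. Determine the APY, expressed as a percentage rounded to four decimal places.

6.4504%

EAR = (1 + 0.0630/4)^4 − 1.
= (1 + 0.015750)^4 − 1 = 1.064504 − 1 = 6.4504%.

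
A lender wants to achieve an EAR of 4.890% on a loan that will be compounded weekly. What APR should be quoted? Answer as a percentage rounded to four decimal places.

(1 + r/52)^52 − 1 = 0.04890, so 1 + r/52 = 1.04890^(1/52).
r/52 = 0.000919, so r = 0.047764 = 4.7764%.

4.7764%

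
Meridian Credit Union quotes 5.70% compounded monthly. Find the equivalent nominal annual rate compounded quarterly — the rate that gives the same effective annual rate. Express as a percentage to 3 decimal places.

5.727%

EAR = (1 + 0.0570/12)^12 − 1 = 0.058513.
Solve (1 + r/4)^4 = 1.058513: r/4 = 1.058513^(1/4) − 1 = 0.014318, so r = 0.057271 = 5.727%.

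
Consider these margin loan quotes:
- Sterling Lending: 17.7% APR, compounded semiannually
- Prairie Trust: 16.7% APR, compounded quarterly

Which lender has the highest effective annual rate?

Sterling Lending: (1 + 0.177/2)^2 − 1 = 18.483%
Prairie Trust: (1 + 0.167/4)^4 − 1 = 17.775%
The highest effective annual rate is Sterling Lending at 18.483%.

Sterling Lending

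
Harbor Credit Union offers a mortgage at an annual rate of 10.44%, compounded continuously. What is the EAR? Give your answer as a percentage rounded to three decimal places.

11.004%

With continuous compounding, EAR = e^0.1044 − 1.
e^0.1044 = 1.110044, so EAR = 0.110044 = 11.004%.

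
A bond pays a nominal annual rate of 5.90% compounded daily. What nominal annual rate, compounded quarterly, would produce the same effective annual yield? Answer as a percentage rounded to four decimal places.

EAR = (1 + 0.0590/365)^365 − 1 = 0.060770.
Solve (1 + r/4)^4 = 1.060770: r/4 = 1.060770^(1/4) − 1 = 0.014858, so r = 0.059432 = 5.9432%.

5.9432%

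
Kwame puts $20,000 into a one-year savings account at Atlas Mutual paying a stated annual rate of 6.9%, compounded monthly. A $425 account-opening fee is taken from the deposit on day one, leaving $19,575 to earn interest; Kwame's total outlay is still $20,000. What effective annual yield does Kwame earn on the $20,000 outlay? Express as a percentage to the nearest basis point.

4.85%

Value after one year: 19,575 × (1 + 0.069/12)^12 = 19,575 × 1.071224 = $20,969.22.
Effective yield on the $20,000 outlay: 20,969.22 / 20,000 − 1 = 0.048461 = 4.85%.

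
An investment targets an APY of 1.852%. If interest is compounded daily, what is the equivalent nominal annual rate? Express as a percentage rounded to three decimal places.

(1 + r/365)^365 − 1 = 0.01852, so 1 + r/365 = 1.01852^(1/365).
r/365 = 0.000050, so r = 0.018351 = 1.835%.

1.835%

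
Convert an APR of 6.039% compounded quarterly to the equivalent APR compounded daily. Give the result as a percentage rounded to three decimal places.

EAR = (1 + 0.06039/4)^4 − 1 = 0.061771.
Solve (1 + r/365)^365 = 1.061771: r/365 = 1.061771^(1/365) − 1 = 0.000164, so r = 0.059944 = 5.994%.

5.994%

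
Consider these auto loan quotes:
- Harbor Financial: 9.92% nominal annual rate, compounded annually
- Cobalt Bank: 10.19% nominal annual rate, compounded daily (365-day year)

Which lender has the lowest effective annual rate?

Harbor Financial

Harbor Financial: compounded annually, EAR = 9.920%
Cobalt Bank: (1 + 0.1019/365)^365 − 1 = 10.726%
The lowest effective annual rate is Harbor Financial at 9.920%.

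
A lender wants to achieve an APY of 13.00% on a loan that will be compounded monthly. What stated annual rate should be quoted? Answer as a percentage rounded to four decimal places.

12.2842%

(1 + r/12)^12 − 1 = 0.1300, so 1 + r/12 = 1.1300^(1/12).
r/12 = 0.010237, so r = 0.122842 = 12.2842%.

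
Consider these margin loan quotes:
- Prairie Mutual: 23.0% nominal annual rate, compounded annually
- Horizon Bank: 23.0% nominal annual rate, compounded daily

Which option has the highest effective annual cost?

Horizon Bank

Prairie Mutual: compounded annually, EAR = 23.000%
Horizon Bank: (1 + 0.230/365)^365 − 1 = 25.851%
The highest effective annual rate is Horizon Bank at 25.851%.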